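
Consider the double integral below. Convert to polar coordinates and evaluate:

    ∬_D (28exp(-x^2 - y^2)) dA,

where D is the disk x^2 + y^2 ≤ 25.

The region D is 0 ≤ r ≤ 5, 0 ≤ θ ≤ 2π in polar coordinates, where x = r cos(θ), y = r sin(θ), and dA = r dr dθ.

Under the substitution, the integrand becomes 28exp(-r^2), so

    ∬_D (28exp(-x^2 - y^2)) dA = ∫_{0}^{2π} ∫_{0}^{5} (28exp(-r^2)) · r dr dθ.

Inner integral (in r): ∫_{0}^{5} (28exp(-r^2)) · r dr = 14 - 14exp(-25).

Outer integral (in θ): ∫_{0}^{2π} (14 - 14exp(-25)) dθ = -28π exp(-25) + 28π.

Therefore ∬_D (28exp(-x^2 - y^2)) dA = -28π exp(-25) + 28π.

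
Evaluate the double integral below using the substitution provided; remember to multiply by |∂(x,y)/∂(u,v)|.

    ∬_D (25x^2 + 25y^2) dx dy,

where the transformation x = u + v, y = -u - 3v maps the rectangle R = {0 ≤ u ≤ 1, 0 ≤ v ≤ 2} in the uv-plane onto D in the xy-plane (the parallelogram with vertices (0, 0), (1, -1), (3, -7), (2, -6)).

Compute the Jacobian determinant of (x, y) with respect to (u, v):

    ∂(x,y)/∂(u,v) = | 1  1 | = (1)(-3) - (1)(-1) = -2.
                   | -1  -3 |

Its absolute value is |J| = 2 (the area scaling factor).

Substituting x = u + v, y = -u - 3v into the integrand,

    25x^2 + 25y^2 → 50u^2 + 200u v + 250v^2,

so the integral becomes

    ∬_R (50u^2 + 200u v + 250v^2) · |J| du dv = ∫_0^1 ∫_0^2 (100u^2 + 400u v + 500v^2) dv du.

Inner (v): 200u^2 + 800u + 4000/3.
Outer (u): 1800.

Therefore ∬_D (25x^2 + 25y^2) dx dy = 1800.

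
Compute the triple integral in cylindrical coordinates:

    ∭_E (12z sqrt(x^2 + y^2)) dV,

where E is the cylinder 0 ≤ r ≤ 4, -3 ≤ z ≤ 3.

In cylindrical coordinates, x = r cos(θ), y = r sin(θ), z = z, and dV = r dr dθ dz.

The integrand becomes 12r z, so

    ∭_E (12z sqrt(x^2 + y^2)) dV = ∫_{0}^{2π} ∫_{0}^{4} ∫_{-3}^{3} (12r z) · r dz dr dθ.

Inner (z): 0.
Middle (r from 0 to 4): 0.
Outer (θ): 0.

Therefore the triple integral equals 0.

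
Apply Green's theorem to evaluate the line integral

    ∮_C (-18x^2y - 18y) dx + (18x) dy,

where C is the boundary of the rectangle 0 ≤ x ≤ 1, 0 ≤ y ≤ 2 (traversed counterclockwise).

Green's theorem converts the closed line integral into a double integral over the enclosed region D:

    ∮_C P dx + Q dy = ∬_D (∂Q/∂x - ∂P/∂y) dA.

Here P = -18x^2y - 18y, Q = 18x, so

    ∂Q/∂x = 18,    ∂P/∂y = -18x^2 - 18,
    ∂Q/∂x - ∂P/∂y = 18x^2 + 36.

D is the region 0 ≤ x ≤ 1, 0 ≤ y ≤ 2. Evaluating the double integral:

    ∬_D (18x^2 + 36) dA = ∫_0^{1} ∫_0^{2} (18x^2 + 36) dy dx.

Inner (y from 0 to 2): 36x^2 + 72.
Outer (x from 0 to 1): 84.

Therefore ∮_C P dx + Q dy = 84.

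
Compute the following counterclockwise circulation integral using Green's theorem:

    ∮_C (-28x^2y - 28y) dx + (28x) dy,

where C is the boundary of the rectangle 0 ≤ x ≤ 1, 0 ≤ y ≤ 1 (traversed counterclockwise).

Green's theorem converts the closed line integral into a double integral over the enclosed region D:

    ∮_C P dx + Q dy = ∬_D (∂Q/∂x - ∂P/∂y) dA.

Here P = -28x^2y - 28y, Q = 28x, so

    ∂Q/∂x = 28,    ∂P/∂y = -28x^2 - 28,
    ∂Q/∂x - ∂P/∂y = 28x^2 + 56.

D is the region 0 ≤ x ≤ 1, 0 ≤ y ≤ 1. Evaluating the double integral:

    ∬_D (28x^2 + 56) dA = ∫_0^{1} ∫_0^{1} (28x^2 + 56) dy dx.

Inner (y from 0 to 1): 28x^2 + 56.
Outer (x from 0 to 1): 196/3.

Therefore ∮_C P dx + Q dy = 196/3.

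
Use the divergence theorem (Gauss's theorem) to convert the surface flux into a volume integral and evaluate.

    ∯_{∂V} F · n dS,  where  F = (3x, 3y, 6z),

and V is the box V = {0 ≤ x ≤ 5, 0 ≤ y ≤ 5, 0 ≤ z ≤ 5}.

By the divergence theorem,

    ∯_{∂V} F · n dS = ∭_V (∇ · F) dV.

Compute the divergence:
    ∇ · F = ∂F_x/∂x + ∂F_y/∂y + ∂F_z/∂z = 3 + 3 + 6 = 12.

V is a rectangular box, so dV = dx dy dz with 0 ≤ x ≤ 5, 0 ≤ y ≤ 5, 0 ≤ z ≤ 5.

Integrate (12) over V as an iterated integral:

    ∭_V (∇·F) dV = ∫_0^{5} ∫_0^{5} ∫_0^{5} (12) dz dy dx.

Inner (z from 0 to 5): 60.
Middle (y from 0 to 5): 300.
Outer (x from 0 to 5): 1500.

Therefore ∯_{∂V} F · n dS = 1500.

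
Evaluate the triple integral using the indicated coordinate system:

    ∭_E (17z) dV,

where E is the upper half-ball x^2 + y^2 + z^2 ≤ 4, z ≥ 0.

In spherical coordinates, x = ρ sin(φ) cos(θ), y = ρ sin(φ) sin(θ), z = ρ cos(φ), and dV = ρ^2 sin(φ) dρ dφ dθ.

The integrand becomes 17ρ cos(φ), so

    ∭_E (17z) dV = ∫_{0}^{2π} ∫_{0}^{π/2} ∫_{0}^{2} (17ρ cos(φ)) · ρ^2 sin(φ) dρ dφ dθ.

Inner (ρ): 34sin(2φ).
Middle (φ): 34.
Outer (θ): 68π.

Therefore the triple integral equals 68π.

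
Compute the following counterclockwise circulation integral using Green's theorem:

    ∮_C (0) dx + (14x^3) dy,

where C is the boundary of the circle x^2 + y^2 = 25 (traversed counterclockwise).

Green's theorem converts the closed line integral into a double integral over the enclosed region D:

    ∮_C P dx + Q dy = ∬_D (∂Q/∂x - ∂P/∂y) dA.

Here P = 0, Q = 14x^3, so

    ∂Q/∂x = 42x^2,    ∂P/∂y = 0,
    ∂Q/∂x - ∂P/∂y = 42x^2.

D is the region x^2 + y^2 ≤ 25. Evaluating the double integral:

In polar coordinates (x = r cos θ, y = r sin θ, dA = r dr dθ) the integrand becomes 42r^2cos(θ)^2, so

    ∬_D (42x^2) dA = ∫_0^{2π} ∫_0^{5} (42r^2cos(θ)^2) · r dr dθ.

Inner (r from 0 to 5): 13125cos(θ)^2/2.
Outer (θ from 0 to 2π): 13125π/2.

Therefore ∮_C P dx + Q dy = 13125π/2.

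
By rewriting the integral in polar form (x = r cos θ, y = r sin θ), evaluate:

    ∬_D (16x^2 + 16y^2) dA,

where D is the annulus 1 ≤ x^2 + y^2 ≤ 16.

The region D is 1 ≤ r ≤ 4, 0 ≤ θ ≤ 2π in polar coordinates, where x = r cos(θ), y = r sin(θ), and dA = r dr dθ.

Under the substitution, the integrand becomes 16r^2, so

    ∬_D (16x^2 + 16y^2) dA = ∫_{0}^{2π} ∫_{1}^{4} (16r^2) · r dr dθ.

Inner integral (in r): ∫_{1}^{4} (16r^2) · r dr = 1020.

Outer integral (in θ): ∫_{0}^{2π} (1020) dθ = 2040π.

Therefore ∬_D (16x^2 + 16y^2) dA = 2040π.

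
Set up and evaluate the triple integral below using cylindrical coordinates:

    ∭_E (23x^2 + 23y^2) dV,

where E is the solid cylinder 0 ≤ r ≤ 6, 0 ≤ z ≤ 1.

In cylindrical coordinates, x = r cos(θ), y = r sin(θ), z = z, and dV = r dr dθ dz.

The integrand becomes 23r^2, so

    ∭_E (23x^2 + 23y^2) dV = ∫_{0}^{2π} ∫_{0}^{6} ∫_{0}^{1} (23r^2) · r dz dr dθ.

Inner (z): 23r^3.
Middle (r from 0 to 6): 7452.
Outer (θ): 14904π.

Therefore the triple integral equals 14904π.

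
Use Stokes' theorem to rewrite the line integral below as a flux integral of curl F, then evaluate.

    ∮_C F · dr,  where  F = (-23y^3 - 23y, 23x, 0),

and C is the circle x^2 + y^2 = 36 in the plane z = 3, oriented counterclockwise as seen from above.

Let S be the flat disk x^2 + y^2 ≤ 36 in the plane z = 3, with upward unit normal n̂ = ẑ. By Stokes' theorem,

    ∮_C F · dr = ∬_S (∇ × F) · n̂ dS = ∬_D (curl F)_z dA,

where D is the disk x^2 + y^2 ≤ 36.

Compute the curl of F = (-23y^3 - 23y, 23x, 0):
    (∇ × F)_x = ∂F_z/∂y - ∂F_y/∂z = 0,
    (∇ × F)_y = ∂F_x/∂z - ∂F_z/∂x = 0,
    (∇ × F)_z = ∂F_y/∂x - ∂F_x/∂y = 69y^2 + 46.

On z = 3, (curl F)_z = 69y^2 + 46.

Convert to polar (x = r cos θ, y = r sin θ, dA = r dr dθ); the integrand becomes 69r^2sin(θ)^2 + 46, so

    ∬_D (curl F)_z dA = ∫_0^{2π} ∫_0^{6} (69r^2sin(θ)^2 + 46) · r dr dθ.

Inner (r from 0 to 6): 22356sin(θ)^2 + 828.
Outer (θ from 0 to 2π): 24012π.

Therefore ∮_C F · dr = 24012π.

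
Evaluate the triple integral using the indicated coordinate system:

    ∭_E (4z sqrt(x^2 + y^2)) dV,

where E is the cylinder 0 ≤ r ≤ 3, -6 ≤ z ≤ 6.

In cylindrical coordinates, x = r cos(θ), y = r sin(θ), z = z, and dV = r dr dθ dz.

The integrand becomes 4r z, so

    ∭_E (4z sqrt(x^2 + y^2)) dV = ∫_{0}^{2π} ∫_{0}^{3} ∫_{-6}^{6} (4r z) · r dz dr dθ.

Inner (z): 0.
Middle (r from 0 to 3): 0.
Outer (θ): 0.

Therefore the triple integral equals 0.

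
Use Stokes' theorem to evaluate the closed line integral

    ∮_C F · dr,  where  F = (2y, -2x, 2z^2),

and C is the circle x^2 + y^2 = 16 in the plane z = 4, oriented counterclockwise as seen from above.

Let S be the flat disk x^2 + y^2 ≤ 16 in the plane z = 4, with upward unit normal n̂ = ẑ. By Stokes' theorem,

    ∮_C F · dr = ∬_S (∇ × F) · n̂ dS = ∬_D (curl F)_z dA,

where D is the disk x^2 + y^2 ≤ 16.

Compute the curl of F = (2y, -2x, 2z^2):
    (∇ × F)_x = ∂F_z/∂y - ∂F_y/∂z = 0,
    (∇ × F)_y = ∂F_x/∂z - ∂F_z/∂x = 0,
    (∇ × F)_z = ∂F_y/∂x - ∂F_x/∂y = -4.

On z = 4, (curl F)_z = -4.

Convert to polar (x = r cos θ, y = r sin θ, dA = r dr dθ); the integrand becomes -4, so

    ∬_D (curl F)_z dA = ∫_0^{2π} ∫_0^{4} (-4) · r dr dθ.

Inner (r from 0 to 4): -32.
Outer (θ from 0 to 2π): -64π.

Therefore ∮_C F · dr = -64π.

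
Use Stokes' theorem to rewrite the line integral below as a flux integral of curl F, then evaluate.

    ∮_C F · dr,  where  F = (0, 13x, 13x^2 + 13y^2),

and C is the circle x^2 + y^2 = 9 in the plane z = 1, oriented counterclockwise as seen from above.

Let S be the flat disk x^2 + y^2 ≤ 9 in the plane z = 1, with upward unit normal n̂ = ẑ. By Stokes' theorem,

    ∮_C F · dr = ∬_S (∇ × F) · n̂ dS = ∬_D (curl F)_z dA,

where D is the disk x^2 + y^2 ≤ 9.

Compute the curl of F = (0, 13x, 13x^2 + 13y^2):
    (∇ × F)_x = ∂F_z/∂y - ∂F_y/∂z = 26y,
    (∇ × F)_y = ∂F_x/∂z - ∂F_z/∂x = -26x,
    (∇ × F)_z = ∂F_y/∂x - ∂F_x/∂y = 13.

On z = 1, (curl F)_z = 13.

Convert to polar (x = r cos θ, y = r sin θ, dA = r dr dθ); the integrand becomes 13, so

    ∬_D (curl F)_z dA = ∫_0^{2π} ∫_0^{3} (13) · r dr dθ.

Inner (r from 0 to 3): 117/2.
Outer (θ from 0 to 2π): 117π.

Therefore ∮_C F · dr = 117π.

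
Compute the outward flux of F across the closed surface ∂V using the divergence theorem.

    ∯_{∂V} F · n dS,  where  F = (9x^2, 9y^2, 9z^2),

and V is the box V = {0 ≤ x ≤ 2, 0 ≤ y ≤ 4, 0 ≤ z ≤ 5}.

By the divergence theorem,

    ∯_{∂V} F · n dS = ∭_V (∇ · F) dV.

Compute the divergence:
    ∇ · F = ∂F_x/∂x + ∂F_y/∂y + ∂F_z/∂z = 18x + 18y + 18z.

V is a rectangular box, so dV = dx dy dz with 0 ≤ x ≤ 2, 0 ≤ y ≤ 4, 0 ≤ z ≤ 5.

Integrate (18x + 18y + 18z) over V as an iterated integral:

    ∭_V (∇·F) dV = ∫_0^{2} ∫_0^{4} ∫_0^{5} (18x + 18y + 18z) dz dy dx.

Inner (z from 0 to 5): 90x + 90y + 225.
Middle (y from 0 to 4): 360x + 1620.
Outer (x from 0 to 2): 3960.

Therefore ∯_{∂V} F · n dS = 3960.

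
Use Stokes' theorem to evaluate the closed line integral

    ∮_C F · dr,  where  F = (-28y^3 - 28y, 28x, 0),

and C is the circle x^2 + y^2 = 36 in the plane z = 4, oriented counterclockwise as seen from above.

Let S be the flat disk x^2 + y^2 ≤ 36 in the plane z = 4, with upward unit normal n̂ = ẑ. By Stokes' theorem,

    ∮_C F · dr = ∬_S (∇ × F) · n̂ dS = ∬_D (curl F)_z dA,

where D is the disk x^2 + y^2 ≤ 36.

Compute the curl of F = (-28y^3 - 28y, 28x, 0):
    (∇ × F)_x = ∂F_z/∂y - ∂F_y/∂z = 0,
    (∇ × F)_y = ∂F_x/∂z - ∂F_z/∂x = 0,
    (∇ × F)_z = ∂F_y/∂x - ∂F_x/∂y = 84y^2 + 56.

On z = 4, (curl F)_z = 84y^2 + 56.

Convert to polar (x = r cos θ, y = r sin θ, dA = r dr dθ); the integrand becomes 84r^2sin(θ)^2 + 56, so

    ∬_D (curl F)_z dA = ∫_0^{2π} ∫_0^{6} (84r^2sin(θ)^2 + 56) · r dr dθ.

Inner (r from 0 to 6): 27216sin(θ)^2 + 1008.
Outer (θ from 0 to 2π): 29232π.

Therefore ∮_C F · dr = 29232π.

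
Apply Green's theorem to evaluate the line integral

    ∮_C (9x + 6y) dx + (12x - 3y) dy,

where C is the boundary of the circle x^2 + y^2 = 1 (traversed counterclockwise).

Green's theorem converts the closed line integral into a double integral over the enclosed region D:

    ∮_C P dx + Q dy = ∬_D (∂Q/∂x - ∂P/∂y) dA.

Here P = 9x + 6y, Q = 12x - 3y, so

    ∂Q/∂x = 12,    ∂P/∂y = 6,
    ∂Q/∂x - ∂P/∂y = 6.

D is the region x^2 + y^2 ≤ 1. Evaluating the double integral:

In polar coordinates (x = r cos θ, y = r sin θ, dA = r dr dθ) the integrand becomes 6, so

    ∬_D (6) dA = ∫_0^{2π} ∫_0^{1} (6) · r dr dθ.

Inner (r from 0 to 1): 3.
Outer (θ from 0 to 2π): 6π.

Therefore ∮_C P dx + Q dy = 6π.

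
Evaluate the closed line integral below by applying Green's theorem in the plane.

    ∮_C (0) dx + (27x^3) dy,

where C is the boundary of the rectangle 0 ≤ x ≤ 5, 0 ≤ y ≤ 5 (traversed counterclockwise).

Green's theorem converts the closed line integral into a double integral over the enclosed region D:

    ∮_C P dx + Q dy = ∬_D (∂Q/∂x - ∂P/∂y) dA.

Here P = 0, Q = 27x^3, so

    ∂Q/∂x = 81x^2,    ∂P/∂y = 0,
    ∂Q/∂x - ∂P/∂y = 81x^2.

D is the region 0 ≤ x ≤ 5, 0 ≤ y ≤ 5. Evaluating the double integral:

    ∬_D (81x^2) dA = ∫_0^{5} ∫_0^{5} (81x^2) dy dx.

Inner (y from 0 to 5): 405x^2.
Outer (x from 0 to 5): 16875.

Therefore ∮_C P dx + Q dy = 16875.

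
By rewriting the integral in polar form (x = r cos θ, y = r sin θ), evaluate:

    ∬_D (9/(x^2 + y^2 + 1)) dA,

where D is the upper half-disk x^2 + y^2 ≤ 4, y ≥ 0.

The region D is 0 ≤ r ≤ 2, 0 ≤ θ ≤ π in polar coordinates, where x = r cos(θ), y = r sin(θ), and dA = r dr dθ.

Under the substitution, the integrand becomes 9/(r^2 + 1), so

    ∬_D (9/(x^2 + y^2 + 1)) dA = ∫_{0}^{π} ∫_{0}^{2} (9/(r^2 + 1)) · r dr dθ.

Inner integral (in r): ∫_{0}^{2} (9/(r^2 + 1)) · r dr = 9log(5)/2.

Outer integral (in θ): ∫_{0}^{π} (9log(5)/2) dθ = 9π log(5)/2.

Therefore ∬_D (9/(x^2 + y^2 + 1)) dA = 9π log(5)/2.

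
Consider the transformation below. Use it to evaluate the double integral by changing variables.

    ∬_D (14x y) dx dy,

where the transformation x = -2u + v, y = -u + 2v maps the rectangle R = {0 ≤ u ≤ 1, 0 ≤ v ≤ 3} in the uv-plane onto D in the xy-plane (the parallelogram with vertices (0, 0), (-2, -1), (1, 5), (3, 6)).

Compute the Jacobian determinant of (x, y) with respect to (u, v):

    ∂(x,y)/∂(u,v) = | -2  1 | = (-2)(2) - (1)(-1) = -3.
                   | -1  2 |

Its absolute value is |J| = 3 (the area scaling factor).

Substituting x = -2u + v, y = -u + 2v into the integrand,

    14x y → 28u^2 - 70u v + 28v^2,

so the integral becomes

    ∬_R (28u^2 - 70u v + 28v^2) · |J| du dv = ∫_0^1 ∫_0^3 (84u^2 - 210u v + 84v^2) dv du.

Inner (v): 252u^2 - 945u + 756.
Outer (u): 735/2.

Therefore ∬_D (14x y) dx dy = 735/2.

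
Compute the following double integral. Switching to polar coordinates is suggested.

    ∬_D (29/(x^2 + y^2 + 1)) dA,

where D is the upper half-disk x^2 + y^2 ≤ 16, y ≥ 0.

The region D is 0 ≤ r ≤ 4, 0 ≤ θ ≤ π in polar coordinates, where x = r cos(θ), y = r sin(θ), and dA = r dr dθ.

Under the substitution, the integrand becomes 29/(r^2 + 1), so

    ∬_D (29/(x^2 + y^2 + 1)) dA = ∫_{0}^{π} ∫_{0}^{4} (29/(r^2 + 1)) · r dr dθ.

Inner integral (in r): ∫_{0}^{4} (29/(r^2 + 1)) · r dr = 29log(17)/2.

Outer integral (in θ): ∫_{0}^{π} (29log(17)/2) dθ = 29π log(17)/2.

Therefore ∬_D (29/(x^2 + y^2 + 1)) dA = 29π log(17)/2.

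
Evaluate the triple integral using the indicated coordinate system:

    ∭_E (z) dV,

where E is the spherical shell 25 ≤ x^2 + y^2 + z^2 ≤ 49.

In spherical coordinates, x = ρ sin(φ) cos(θ), y = ρ sin(φ) sin(θ), z = ρ cos(φ), and dV = ρ^2 sin(φ) dρ dφ dθ.

The integrand becomes ρ cos(φ), so

    ∭_E (z) dV = ∫_{0}^{2π} ∫_{0}^{π} ∫_{5}^{7} (ρ cos(φ)) · ρ^2 sin(φ) dρ dφ dθ.

Inner (ρ): 222sin(2φ).
Middle (φ): 0.
Outer (θ): 0.

Therefore the triple integral equals 0.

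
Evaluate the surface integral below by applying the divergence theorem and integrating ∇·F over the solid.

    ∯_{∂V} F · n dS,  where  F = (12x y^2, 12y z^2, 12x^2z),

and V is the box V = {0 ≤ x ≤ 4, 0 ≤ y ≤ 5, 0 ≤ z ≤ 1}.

By the divergence theorem,

    ∯_{∂V} F · n dS = ∭_V (∇ · F) dV.

Compute the divergence:
    ∇ · F = ∂F_x/∂x + ∂F_y/∂y + ∂F_z/∂z = 12y^2 + 12z^2 + 12x^2 = 12x^2 + 12y^2 + 12z^2.

V is a rectangular box, so dV = dx dy dz with 0 ≤ x ≤ 4, 0 ≤ y ≤ 5, 0 ≤ z ≤ 1.

Integrate (12x^2 + 12y^2 + 12z^2) over V as an iterated integral:

    ∭_V (∇·F) dV = ∫_0^{4} ∫_0^{5} ∫_0^{1} (12x^2 + 12y^2 + 12z^2) dz dy dx.

Inner (z from 0 to 1): 12x^2 + 12y^2 + 4.
Middle (y from 0 to 5): 60x^2 + 520.
Outer (x from 0 to 4): 3360.

Therefore ∯_{∂V} F · n dS = 3360.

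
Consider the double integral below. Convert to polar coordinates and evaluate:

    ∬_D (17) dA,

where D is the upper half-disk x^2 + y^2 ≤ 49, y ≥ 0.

The region D is 0 ≤ r ≤ 7, 0 ≤ θ ≤ π in polar coordinates, where x = r cos(θ), y = r sin(θ), and dA = r dr dθ.

Under the substitution, the integrand becomes 17, so

    ∬_D (17) dA = ∫_{0}^{π} ∫_{0}^{7} (17) · r dr dθ.

Inner integral (in r): ∫_{0}^{7} (17) · r dr = 833/2.

Outer integral (in θ): ∫_{0}^{π} (833/2) dθ = 833π/2.

Therefore ∬_D (17) dA = 833π/2.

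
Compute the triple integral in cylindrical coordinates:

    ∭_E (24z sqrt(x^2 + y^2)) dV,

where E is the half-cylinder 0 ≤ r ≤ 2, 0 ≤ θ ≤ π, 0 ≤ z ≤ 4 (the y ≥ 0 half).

In cylindrical coordinates, x = r cos(θ), y = r sin(θ), z = z, and dV = r dr dθ dz.

The integrand becomes 24r z, so

    ∭_E (24z sqrt(x^2 + y^2)) dV = ∫_{0}^{π} ∫_{0}^{2} ∫_{0}^{4} (24r z) · r dz dr dθ.

Inner (z): 192r^2.
Middle (r from 0 to 2): 512.
Outer (θ): 512π.

Therefore the triple integral equals 512π.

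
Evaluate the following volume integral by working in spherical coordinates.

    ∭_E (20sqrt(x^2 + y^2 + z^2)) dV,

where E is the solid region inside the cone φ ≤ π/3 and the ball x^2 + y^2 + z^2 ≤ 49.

In spherical coordinates, x = ρ sin(φ) cos(θ), y = ρ sin(φ) sin(θ), z = ρ cos(φ), and dV = ρ^2 sin(φ) dρ dφ dθ.

The integrand becomes 20ρ, so

    ∭_E (20sqrt(x^2 + y^2 + z^2)) dV = ∫_{0}^{2π} ∫_{0}^{π/3} ∫_{0}^{7} (20ρ) · ρ^2 sin(φ) dρ dφ dθ.

Inner (ρ): 12005sin(φ).
Middle (φ): 12005/2.
Outer (θ): 12005π.

Therefore the triple integral equals 12005π.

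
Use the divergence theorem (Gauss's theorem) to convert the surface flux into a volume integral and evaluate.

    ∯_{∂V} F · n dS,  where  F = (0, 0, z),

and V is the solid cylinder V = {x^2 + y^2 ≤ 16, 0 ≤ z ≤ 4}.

By the divergence theorem,

    ∯_{∂V} F · n dS = ∭_V (∇ · F) dV.

Compute the divergence:
    ∇ · F = ∂F_x/∂x + ∂F_y/∂y + ∂F_z/∂z = 0 + 0 + 1 = 1.

In cylindrical coordinates, x = r cos(θ), y = r sin(θ), z = z, dV = r dr dθ dz, with 0 ≤ r ≤ 4, 0 ≤ θ ≤ 2π, 0 ≤ z ≤ 4.

The integrand, after substitution and multiplying by the volume element, becomes (1) · r, so

    ∭_V (∇·F) dV = ∫_0^{2π} ∫_0^{4} ∫_0^{4} (1) · r dz dr dθ.

Inner (z from 0 to 4): 4r.
Middle (r from 0 to 4): 32.
Outer (θ from 0 to 2π): 64π.

Therefore ∯_{∂V} F · n dS = 64π.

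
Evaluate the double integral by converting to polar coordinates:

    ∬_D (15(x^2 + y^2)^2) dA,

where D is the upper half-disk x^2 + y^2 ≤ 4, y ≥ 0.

The region D is 0 ≤ r ≤ 2, 0 ≤ θ ≤ π in polar coordinates, where x = r cos(θ), y = r sin(θ), and dA = r dr dθ.

Under the substitution, the integrand becomes 15r^4, so

    ∬_D (15(x^2 + y^2)^2) dA = ∫_{0}^{π} ∫_{0}^{2} (15r^4) · r dr dθ.

Inner integral (in r): ∫_{0}^{2} (15r^4) · r dr = 160.

Outer integral (in θ): ∫_{0}^{π} (160) dθ = 160π.

Therefore ∬_D (15(x^2 + y^2)^2) dA = 160π.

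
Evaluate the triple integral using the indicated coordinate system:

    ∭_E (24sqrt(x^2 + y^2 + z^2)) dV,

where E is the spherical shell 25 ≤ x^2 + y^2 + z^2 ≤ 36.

In spherical coordinates, x = ρ sin(φ) cos(θ), y = ρ sin(φ) sin(θ), z = ρ cos(φ), and dV = ρ^2 sin(φ) dρ dφ dθ.

The integrand becomes 24ρ, so

    ∭_E (24sqrt(x^2 + y^2 + z^2)) dV = ∫_{0}^{2π} ∫_{0}^{π} ∫_{5}^{6} (24ρ) · ρ^2 sin(φ) dρ dφ dθ.

Inner (ρ): 4026sin(φ).
Middle (φ): 8052.
Outer (θ): 16104π.

Therefore the triple integral equals 16104π.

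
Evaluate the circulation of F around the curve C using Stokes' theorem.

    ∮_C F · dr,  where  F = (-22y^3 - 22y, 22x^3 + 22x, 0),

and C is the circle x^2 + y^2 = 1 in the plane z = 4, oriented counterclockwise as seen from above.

Let S be the flat disk x^2 + y^2 ≤ 1 in the plane z = 4, with upward unit normal n̂ = ẑ. By Stokes' theorem,

    ∮_C F · dr = ∬_S (∇ × F) · n̂ dS = ∬_D (curl F)_z dA,

where D is the disk x^2 + y^2 ≤ 1.

Compute the curl of F = (-22y^3 - 22y, 22x^3 + 22x, 0):
    (∇ × F)_x = ∂F_z/∂y - ∂F_y/∂z = 0,
    (∇ × F)_y = ∂F_x/∂z - ∂F_z/∂x = 0,
    (∇ × F)_z = ∂F_y/∂x - ∂F_x/∂y = 66x^2 + 66y^2 + 44.

On z = 4, (curl F)_z = 66x^2 + 66y^2 + 44.

Convert to polar (x = r cos θ, y = r sin θ, dA = r dr dθ); the integrand becomes 66r^2 + 44, so

    ∬_D (curl F)_z dA = ∫_0^{2π} ∫_0^{1} (66r^2 + 44) · r dr dθ.

Inner (r from 0 to 1): 77/2.
Outer (θ from 0 to 2π): 77π.

Therefore ∮_C F · dr = 77π.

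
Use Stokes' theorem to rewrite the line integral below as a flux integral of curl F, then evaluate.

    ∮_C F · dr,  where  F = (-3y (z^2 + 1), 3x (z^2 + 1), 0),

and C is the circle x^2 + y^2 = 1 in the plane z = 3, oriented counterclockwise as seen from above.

Let S be the flat disk x^2 + y^2 ≤ 1 in the plane z = 3, with upward unit normal n̂ = ẑ. By Stokes' theorem,

    ∮_C F · dr = ∬_S (∇ × F) · n̂ dS = ∬_D (curl F)_z dA,

where D is the disk x^2 + y^2 ≤ 1.

Compute the curl of F = (-3y (z^2 + 1), 3x (z^2 + 1), 0):
    (∇ × F)_x = ∂F_z/∂y - ∂F_y/∂z = -6x z,
    (∇ × F)_y = ∂F_x/∂z - ∂F_z/∂x = -6y z,
    (∇ × F)_z = ∂F_y/∂x - ∂F_x/∂y = 6z^2 + 6.

On z = 3, (curl F)_z = 60.

Convert to polar (x = r cos θ, y = r sin θ, dA = r dr dθ); the integrand becomes 60, so

    ∬_D (curl F)_z dA = ∫_0^{2π} ∫_0^{1} (60) · r dr dθ.

Inner (r from 0 to 1): 30.
Outer (θ from 0 to 2π): 60π.

Therefore ∮_C F · dr = 60π.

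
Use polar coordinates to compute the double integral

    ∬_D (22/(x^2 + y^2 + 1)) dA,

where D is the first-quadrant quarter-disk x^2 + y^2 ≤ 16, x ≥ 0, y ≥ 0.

The region D is 0 ≤ r ≤ 4, 0 ≤ θ ≤ π/2 in polar coordinates, where x = r cos(θ), y = r sin(θ), and dA = r dr dθ.

Under the substitution, the integrand becomes 22/(r^2 + 1), so

    ∬_D (22/(x^2 + y^2 + 1)) dA = ∫_{0}^{π/2} ∫_{0}^{4} (22/(r^2 + 1)) · r dr dθ.

Inner integral (in r): ∫_{0}^{4} (22/(r^2 + 1)) · r dr = log(34271896307633).

Outer integral (in θ): ∫_{0}^{π/2} (log(34271896307633)) dθ = log(34271896307633^(π/2)).

Therefore ∬_D (22/(x^2 + y^2 + 1)) dA = log(34271896307633^(π/2)).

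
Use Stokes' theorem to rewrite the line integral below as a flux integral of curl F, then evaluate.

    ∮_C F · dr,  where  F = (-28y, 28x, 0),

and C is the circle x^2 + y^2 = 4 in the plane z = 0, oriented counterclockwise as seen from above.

Let S be the flat disk x^2 + y^2 ≤ 4 in the plane z = 0, with upward unit normal n̂ = ẑ. By Stokes' theorem,

    ∮_C F · dr = ∬_S (∇ × F) · n̂ dS = ∬_D (curl F)_z dA,

where D is the disk x^2 + y^2 ≤ 4.

Compute the curl of F = (-28y, 28x, 0):
    (∇ × F)_x = ∂F_z/∂y - ∂F_y/∂z = 0,
    (∇ × F)_y = ∂F_x/∂z - ∂F_z/∂x = 0,
    (∇ × F)_z = ∂F_y/∂x - ∂F_x/∂y = 56.

On z = 0, (curl F)_z = 56.

Convert to polar (x = r cos θ, y = r sin θ, dA = r dr dθ); the integrand becomes 56, so

    ∬_D (curl F)_z dA = ∫_0^{2π} ∫_0^{2} (56) · r dr dθ.

Inner (r from 0 to 2): 112.
Outer (θ from 0 to 2π): 224π.

Therefore ∮_C F · dr = 224π.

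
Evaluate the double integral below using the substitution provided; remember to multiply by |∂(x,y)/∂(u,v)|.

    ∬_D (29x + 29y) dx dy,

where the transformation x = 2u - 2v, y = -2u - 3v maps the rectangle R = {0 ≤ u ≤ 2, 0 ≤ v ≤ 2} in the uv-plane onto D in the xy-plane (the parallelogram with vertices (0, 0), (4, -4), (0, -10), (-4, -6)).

Compute the Jacobian determinant of (x, y) with respect to (u, v):

    ∂(x,y)/∂(u,v) = | 2  -2 | = (2)(-3) - (-2)(-2) = -10.
                   | -2  -3 |

Its absolute value is |J| = 10 (the area scaling factor).

Substituting x = 2u - 2v, y = -2u - 3v into the integrand,

    29x + 29y → -145v,

so the integral becomes

    ∬_R (-145v) · |J| du dv = ∫_0^2 ∫_0^2 (-1450v) dv du.

Inner (v): -2900.
Outer (u): -5800.

Therefore ∬_D (29x + 29y) dx dy = -5800.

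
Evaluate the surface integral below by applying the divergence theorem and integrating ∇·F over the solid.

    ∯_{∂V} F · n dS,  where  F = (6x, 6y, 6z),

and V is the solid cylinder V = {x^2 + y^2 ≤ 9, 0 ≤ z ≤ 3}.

By the divergence theorem,

    ∯_{∂V} F · n dS = ∭_V (∇ · F) dV.

Compute the divergence:
    ∇ · F = ∂F_x/∂x + ∂F_y/∂y + ∂F_z/∂z = 6 + 6 + 6 = 18.

In cylindrical coordinates, x = r cos(θ), y = r sin(θ), z = z, dV = r dr dθ dz, with 0 ≤ r ≤ 3, 0 ≤ θ ≤ 2π, 0 ≤ z ≤ 3.

The integrand, after substitution and multiplying by the volume element, becomes (18) · r, so

    ∭_V (∇·F) dV = ∫_0^{2π} ∫_0^{3} ∫_0^{3} (18) · r dz dr dθ.

Inner (z from 0 to 3): 54r.
Middle (r from 0 to 3): 243.
Outer (θ from 0 to 2π): 486π.

Therefore ∯_{∂V} F · n dS = 486π.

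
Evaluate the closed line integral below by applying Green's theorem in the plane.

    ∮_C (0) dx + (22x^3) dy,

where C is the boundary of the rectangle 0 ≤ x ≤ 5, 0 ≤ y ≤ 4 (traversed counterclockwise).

Green's theorem converts the closed line integral into a double integral over the enclosed region D:

    ∮_C P dx + Q dy = ∬_D (∂Q/∂x - ∂P/∂y) dA.

Here P = 0, Q = 22x^3, so

    ∂Q/∂x = 66x^2,    ∂P/∂y = 0,
    ∂Q/∂x - ∂P/∂y = 66x^2.

D is the region 0 ≤ x ≤ 5, 0 ≤ y ≤ 4. Evaluating the double integral:

    ∬_D (66x^2) dA = ∫_0^{5} ∫_0^{4} (66x^2) dy dx.

Inner (y from 0 to 4): 264x^2.
Outer (x from 0 to 5): 11000.

Therefore ∮_C P dx + Q dy = 11000.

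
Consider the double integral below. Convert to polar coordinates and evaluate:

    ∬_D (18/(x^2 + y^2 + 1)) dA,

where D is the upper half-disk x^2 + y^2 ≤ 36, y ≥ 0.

The region D is 0 ≤ r ≤ 6, 0 ≤ θ ≤ π in polar coordinates, where x = r cos(θ), y = r sin(θ), and dA = r dr dθ.

Under the substitution, the integrand becomes 18/(r^2 + 1), so

    ∬_D (18/(x^2 + y^2 + 1)) dA = ∫_{0}^{π} ∫_{0}^{6} (18/(r^2 + 1)) · r dr dθ.

Inner integral (in r): ∫_{0}^{6} (18/(r^2 + 1)) · r dr = log(129961739795077).

Outer integral (in θ): ∫_{0}^{π} (log(129961739795077)) dθ = log(129961739795077^π).

Therefore ∬_D (18/(x^2 + y^2 + 1)) dA = log(129961739795077^π).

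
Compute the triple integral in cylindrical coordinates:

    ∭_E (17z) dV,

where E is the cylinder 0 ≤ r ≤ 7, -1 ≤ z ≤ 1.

In cylindrical coordinates, x = r cos(θ), y = r sin(θ), z = z, and dV = r dr dθ dz.

The integrand becomes 17z, so

    ∭_E (17z) dV = ∫_{0}^{2π} ∫_{0}^{7} ∫_{-1}^{1} (17z) · r dz dr dθ.

Inner (z): 0.
Middle (r from 0 to 7): 0.
Outer (θ): 0.

Therefore the triple integral equals 0.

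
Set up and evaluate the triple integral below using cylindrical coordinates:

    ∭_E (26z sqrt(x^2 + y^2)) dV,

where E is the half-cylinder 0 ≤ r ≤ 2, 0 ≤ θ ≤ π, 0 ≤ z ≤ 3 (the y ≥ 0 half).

In cylindrical coordinates, x = r cos(θ), y = r sin(θ), z = z, and dV = r dr dθ dz.

The integrand becomes 26r z, so

    ∭_E (26z sqrt(x^2 + y^2)) dV = ∫_{0}^{π} ∫_{0}^{2} ∫_{0}^{3} (26r z) · r dz dr dθ.

Inner (z): 117r^2.
Middle (r from 0 to 2): 312.
Outer (θ): 312π.

Therefore the triple integral equals 312π.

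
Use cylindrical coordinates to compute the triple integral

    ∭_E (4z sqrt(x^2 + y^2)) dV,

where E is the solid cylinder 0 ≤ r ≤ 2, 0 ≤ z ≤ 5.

In cylindrical coordinates, x = r cos(θ), y = r sin(θ), z = z, and dV = r dr dθ dz.

The integrand becomes 4r z, so

    ∭_E (4z sqrt(x^2 + y^2)) dV = ∫_{0}^{2π} ∫_{0}^{2} ∫_{0}^{5} (4r z) · r dz dr dθ.

Inner (z): 50r^2.
Middle (r from 0 to 2): 400/3.
Outer (θ): 800π/3.

Therefore the triple integral equals 800π/3.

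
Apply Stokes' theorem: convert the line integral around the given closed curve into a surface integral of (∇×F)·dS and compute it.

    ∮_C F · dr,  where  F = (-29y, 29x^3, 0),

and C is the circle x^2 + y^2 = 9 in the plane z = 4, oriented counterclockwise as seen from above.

Let S be the flat disk x^2 + y^2 ≤ 9 in the plane z = 4, with upward unit normal n̂ = ẑ. By Stokes' theorem,

    ∮_C F · dr = ∬_S (∇ × F) · n̂ dS = ∬_D (curl F)_z dA,

where D is the disk x^2 + y^2 ≤ 9.

Compute the curl of F = (-29y, 29x^3, 0):
    (∇ × F)_x = ∂F_z/∂y - ∂F_y/∂z = 0,
    (∇ × F)_y = ∂F_x/∂z - ∂F_z/∂x = 0,
    (∇ × F)_z = ∂F_y/∂x - ∂F_x/∂y = 87x^2 + 29.

On z = 4, (curl F)_z = 87x^2 + 29.

Convert to polar (x = r cos θ, y = r sin θ, dA = r dr dθ); the integrand becomes 87r^2cos(θ)^2 + 29, so

    ∬_D (curl F)_z dA = ∫_0^{2π} ∫_0^{3} (87r^2cos(θ)^2 + 29) · r dr dθ.

Inner (r from 0 to 3): 7047cos(θ)^2/4 + 261/2.
Outer (θ from 0 to 2π): 8091π/4.

Therefore ∮_C F · dr = 8091π/4.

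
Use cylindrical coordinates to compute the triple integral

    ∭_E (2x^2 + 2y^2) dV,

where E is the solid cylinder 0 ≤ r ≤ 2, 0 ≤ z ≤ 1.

In cylindrical coordinates, x = r cos(θ), y = r sin(θ), z = z, and dV = r dr dθ dz.

The integrand becomes 2r^2, so

    ∭_E (2x^2 + 2y^2) dV = ∫_{0}^{2π} ∫_{0}^{2} ∫_{0}^{1} (2r^2) · r dz dr dθ.

Inner (z): 2r^3.
Middle (r from 0 to 2): 8.
Outer (θ): 16π.

Therefore the triple integral equals 16π.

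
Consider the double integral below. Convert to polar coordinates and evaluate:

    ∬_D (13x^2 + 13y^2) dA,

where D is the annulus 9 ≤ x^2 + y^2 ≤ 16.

The region D is 3 ≤ r ≤ 4, 0 ≤ θ ≤ 2π in polar coordinates, where x = r cos(θ), y = r sin(θ), and dA = r dr dθ.

Under the substitution, the integrand becomes 13r^2, so

    ∬_D (13x^2 + 13y^2) dA = ∫_{0}^{2π} ∫_{3}^{4} (13r^2) · r dr dθ.

Inner integral (in r): ∫_{3}^{4} (13r^2) · r dr = 2275/4.

Outer integral (in θ): ∫_{0}^{2π} (2275/4) dθ = 2275π/2.

Therefore ∬_D (13x^2 + 13y^2) dA = 2275π/2.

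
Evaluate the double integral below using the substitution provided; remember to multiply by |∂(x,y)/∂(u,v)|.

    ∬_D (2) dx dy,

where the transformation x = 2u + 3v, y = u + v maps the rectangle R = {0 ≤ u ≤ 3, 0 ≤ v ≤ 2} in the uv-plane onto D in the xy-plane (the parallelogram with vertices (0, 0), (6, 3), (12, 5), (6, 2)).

Compute the Jacobian determinant of (x, y) with respect to (u, v):

    ∂(x,y)/∂(u,v) = | 2  3 | = (2)(1) - (3)(1) = -1.
                   | 1  1 |

Its absolute value is |J| = 1 (the area scaling factor).

Substituting x = 2u + 3v, y = u + v into the integrand,

    2 → 2,

so the integral becomes

    ∬_R (2) · |J| du dv = ∫_0^3 ∫_0^2 (2) dv du.

Inner (v): 4.
Outer (u): 12.

Therefore ∬_D (2) dx dy = 12.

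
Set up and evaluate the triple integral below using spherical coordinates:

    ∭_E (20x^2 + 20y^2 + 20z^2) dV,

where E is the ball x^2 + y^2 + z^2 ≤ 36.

In spherical coordinates, x = ρ sin(φ) cos(θ), y = ρ sin(φ) sin(θ), z = ρ cos(φ), and dV = ρ^2 sin(φ) dρ dφ dθ.

The integrand becomes 20ρ^2, so

    ∭_E (20x^2 + 20y^2 + 20z^2) dV = ∫_{0}^{2π} ∫_{0}^{π} ∫_{0}^{6} (20ρ^2) · ρ^2 sin(φ) dρ dφ dθ.

Inner (ρ): 31104sin(φ).
Middle (φ): 62208.
Outer (θ): 124416π.

Therefore the triple integral equals 124416π.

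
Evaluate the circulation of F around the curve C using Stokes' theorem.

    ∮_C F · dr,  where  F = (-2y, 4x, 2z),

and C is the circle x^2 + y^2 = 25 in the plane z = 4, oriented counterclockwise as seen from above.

Let S be the flat disk x^2 + y^2 ≤ 25 in the plane z = 4, with upward unit normal n̂ = ẑ. By Stokes' theorem,

    ∮_C F · dr = ∬_S (∇ × F) · n̂ dS = ∬_D (curl F)_z dA,

where D is the disk x^2 + y^2 ≤ 25.

Compute the curl of F = (-2y, 4x, 2z):
    (∇ × F)_x = ∂F_z/∂y - ∂F_y/∂z = 0,
    (∇ × F)_y = ∂F_x/∂z - ∂F_z/∂x = 0,
    (∇ × F)_z = ∂F_y/∂x - ∂F_x/∂y = 6.

On z = 4, (curl F)_z = 6.

Convert to polar (x = r cos θ, y = r sin θ, dA = r dr dθ); the integrand becomes 6, so

    ∬_D (curl F)_z dA = ∫_0^{2π} ∫_0^{5} (6) · r dr dθ.

Inner (r from 0 to 5): 75.
Outer (θ from 0 to 2π): 150π.

Therefore ∮_C F · dr = 150π.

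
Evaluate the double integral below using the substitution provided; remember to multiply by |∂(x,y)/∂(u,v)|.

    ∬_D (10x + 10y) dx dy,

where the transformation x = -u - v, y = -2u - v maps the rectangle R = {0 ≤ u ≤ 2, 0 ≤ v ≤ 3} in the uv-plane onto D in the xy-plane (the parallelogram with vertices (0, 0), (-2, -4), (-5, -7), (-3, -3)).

Compute the Jacobian determinant of (x, y) with respect to (u, v):

    ∂(x,y)/∂(u,v) = | -1  -1 | = (-1)(-1) - (-1)(-2) = -1.
                   | -2  -1 |

Its absolute value is |J| = 1 (the area scaling factor).

Substituting x = -u - v, y = -2u - v into the integrand,

    10x + 10y → -30u - 20v,

so the integral becomes

    ∬_R (-30u - 20v) · |J| du dv = ∫_0^2 ∫_0^3 (-30u - 20v) dv du.

Inner (v): -90u - 90.
Outer (u): -360.

Therefore ∬_D (10x + 10y) dx dy = -360.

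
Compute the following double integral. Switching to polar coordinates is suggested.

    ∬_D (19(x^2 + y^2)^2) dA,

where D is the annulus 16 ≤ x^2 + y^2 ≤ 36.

The region D is 4 ≤ r ≤ 6, 0 ≤ θ ≤ 2π in polar coordinates, where x = r cos(θ), y = r sin(θ), and dA = r dr dθ.

Under the substitution, the integrand becomes 19r^4, so

    ∬_D (19(x^2 + y^2)^2) dA = ∫_{0}^{2π} ∫_{4}^{6} (19r^4) · r dr dθ.

Inner integral (in r): ∫_{4}^{6} (19r^4) · r dr = 404320/3.

Outer integral (in θ): ∫_{0}^{2π} (404320/3) dθ = 808640π/3.

Therefore ∬_D (19(x^2 + y^2)^2) dA = 808640π/3.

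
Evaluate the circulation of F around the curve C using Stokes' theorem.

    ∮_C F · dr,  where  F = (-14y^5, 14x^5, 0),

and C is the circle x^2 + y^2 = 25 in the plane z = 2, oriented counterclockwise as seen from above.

Let S be the flat disk x^2 + y^2 ≤ 25 in the plane z = 2, with upward unit normal n̂ = ẑ. By Stokes' theorem,

    ∮_C F · dr = ∬_S (∇ × F) · n̂ dS = ∬_D (curl F)_z dA,

where D is the disk x^2 + y^2 ≤ 25.

Compute the curl of F = (-14y^5, 14x^5, 0):
    (∇ × F)_x = ∂F_z/∂y - ∂F_y/∂z = 0,
    (∇ × F)_y = ∂F_x/∂z - ∂F_z/∂x = 0,
    (∇ × F)_z = ∂F_y/∂x - ∂F_x/∂y = 70x^4 + 70y^4.

On z = 2, (curl F)_z = 70x^4 + 70y^4.

Convert to polar (x = r cos θ, y = r sin θ, dA = r dr dθ); the integrand becomes 70r^4(sin(θ)^4 + cos(θ)^4), so

    ∬_D (curl F)_z dA = ∫_0^{2π} ∫_0^{5} (70r^4(sin(θ)^4 + cos(θ)^4)) · r dr dθ.

Inner (r from 0 to 5): 546875sin(θ)^4/3 + 546875cos(θ)^4/3.
Outer (θ from 0 to 2π): 546875π/2.

Therefore ∮_C F · dr = 546875π/2.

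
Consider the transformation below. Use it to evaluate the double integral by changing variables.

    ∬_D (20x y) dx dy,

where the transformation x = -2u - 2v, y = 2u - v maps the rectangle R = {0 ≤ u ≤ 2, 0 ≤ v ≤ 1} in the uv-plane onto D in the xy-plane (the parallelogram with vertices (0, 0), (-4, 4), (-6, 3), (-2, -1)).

Compute the Jacobian determinant of (x, y) with respect to (u, v):

    ∂(x,y)/∂(u,v) = | -2  -2 | = (-2)(-1) - (-2)(2) = 6.
                   | 2  -1 |

Its absolute value is |J| = 6 (the area scaling factor).

Substituting x = -2u - 2v, y = 2u - v into the integrand,

    20x y → -80u^2 - 40u v + 40v^2,

so the integral becomes

    ∬_R (-80u^2 - 40u v + 40v^2) · |J| du dv = ∫_0^2 ∫_0^1 (-480u^2 - 240u v + 240v^2) dv du.

Inner (v): -480u^2 - 120u + 80.
Outer (u): -1360.

Therefore ∬_D (20x y) dx dy = -1360.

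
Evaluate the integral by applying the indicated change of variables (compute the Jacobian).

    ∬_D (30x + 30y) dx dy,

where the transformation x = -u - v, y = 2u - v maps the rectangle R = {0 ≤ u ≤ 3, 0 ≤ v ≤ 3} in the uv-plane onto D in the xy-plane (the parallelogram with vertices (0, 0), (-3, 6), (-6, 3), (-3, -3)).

Compute the Jacobian determinant of (x, y) with respect to (u, v):

    ∂(x,y)/∂(u,v) = | -1  -1 | = (-1)(-1) - (-1)(2) = 3.
                   | 2  -1 |

Its absolute value is |J| = 3 (the area scaling factor).

Substituting x = -u - v, y = 2u - v into the integrand,

    30x + 30y → 30u - 60v,

so the integral becomes

    ∬_R (30u - 60v) · |J| du dv = ∫_0^3 ∫_0^3 (90u - 180v) dv du.

Inner (v): 270u - 810.
Outer (u): -1215.

Therefore ∬_D (30x + 30y) dx dy = -1215.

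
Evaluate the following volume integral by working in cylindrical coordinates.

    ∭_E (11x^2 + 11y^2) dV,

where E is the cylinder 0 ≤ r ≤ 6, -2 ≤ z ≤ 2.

In cylindrical coordinates, x = r cos(θ), y = r sin(θ), z = z, and dV = r dr dθ dz.

The integrand becomes 11r^2, so

    ∭_E (11x^2 + 11y^2) dV = ∫_{0}^{2π} ∫_{0}^{6} ∫_{-2}^{2} (11r^2) · r dz dr dθ.

Inner (z): 44r^3.
Middle (r from 0 to 6): 14256.
Outer (θ): 28512π.

Therefore the triple integral equals 28512π.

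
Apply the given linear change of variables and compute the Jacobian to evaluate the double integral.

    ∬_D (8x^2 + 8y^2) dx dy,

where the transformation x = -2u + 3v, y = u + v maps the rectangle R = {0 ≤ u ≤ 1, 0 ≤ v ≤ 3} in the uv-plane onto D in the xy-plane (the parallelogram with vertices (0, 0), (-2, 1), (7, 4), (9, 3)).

Compute the Jacobian determinant of (x, y) with respect to (u, v):

    ∂(x,y)/∂(u,v) = | -2  3 | = (-2)(1) - (3)(1) = -5.
                   | 1  1 |

Its absolute value is |J| = 5 (the area scaling factor).

Substituting x = -2u + 3v, y = u + v into the integrand,

    8x^2 + 8y^2 → 40u^2 - 80u v + 80v^2,

so the integral becomes

    ∬_R (40u^2 - 80u v + 80v^2) · |J| du dv = ∫_0^1 ∫_0^3 (200u^2 - 400u v + 400v^2) dv du.

Inner (v): 600u^2 - 1800u + 3600.
Outer (u): 2900.

Therefore ∬_D (8x^2 + 8y^2) dx dy = 2900.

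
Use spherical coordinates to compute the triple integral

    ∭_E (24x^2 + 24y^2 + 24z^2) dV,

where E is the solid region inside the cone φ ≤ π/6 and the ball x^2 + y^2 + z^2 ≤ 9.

In spherical coordinates, x = ρ sin(φ) cos(θ), y = ρ sin(φ) sin(θ), z = ρ cos(φ), and dV = ρ^2 sin(φ) dρ dφ dθ.

The integrand becomes 24ρ^2, so

    ∭_E (24x^2 + 24y^2 + 24z^2) dV = ∫_{0}^{2π} ∫_{0}^{π/6} ∫_{0}^{3} (24ρ^2) · ρ^2 sin(φ) dρ dφ dθ.

Inner (ρ): 5832sin(φ)/5.
Middle (φ): 5832/5 - 2916sqrt(3)/5.
Outer (θ): 5832π (2 - sqrt(3))/5.

Therefore the triple integral equals 5832π (2 - sqrt(3))/5.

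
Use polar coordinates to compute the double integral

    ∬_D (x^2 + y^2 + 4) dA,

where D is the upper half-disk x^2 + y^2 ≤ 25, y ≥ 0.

The region D is 0 ≤ r ≤ 5, 0 ≤ θ ≤ π in polar coordinates, where x = r cos(θ), y = r sin(θ), and dA = r dr dθ.

Under the substitution, the integrand becomes r^2 + 4, so

    ∬_D (x^2 + y^2 + 4) dA = ∫_{0}^{π} ∫_{0}^{5} (r^2 + 4) · r dr dθ.

Inner integral (in r): ∫_{0}^{5} (r^2 + 4) · r dr = 825/4.

Outer integral (in θ): ∫_{0}^{π} (825/4) dθ = 825π/4.

Therefore ∬_D (x^2 + y^2 + 4) dA = 825π/4.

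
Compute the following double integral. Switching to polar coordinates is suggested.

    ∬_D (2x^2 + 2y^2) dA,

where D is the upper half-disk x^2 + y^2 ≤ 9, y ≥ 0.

The region D is 0 ≤ r ≤ 3, 0 ≤ θ ≤ π in polar coordinates, where x = r cos(θ), y = r sin(θ), and dA = r dr dθ.

Under the substitution, the integrand becomes 2r^2, so

    ∬_D (2x^2 + 2y^2) dA = ∫_{0}^{π} ∫_{0}^{3} (2r^2) · r dr dθ.

Inner integral (in r): ∫_{0}^{3} (2r^2) · r dr = 81/2.

Outer integral (in θ): ∫_{0}^{π} (81/2) dθ = 81π/2.

Therefore ∬_D (2x^2 + 2y^2) dA = 81π/2.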